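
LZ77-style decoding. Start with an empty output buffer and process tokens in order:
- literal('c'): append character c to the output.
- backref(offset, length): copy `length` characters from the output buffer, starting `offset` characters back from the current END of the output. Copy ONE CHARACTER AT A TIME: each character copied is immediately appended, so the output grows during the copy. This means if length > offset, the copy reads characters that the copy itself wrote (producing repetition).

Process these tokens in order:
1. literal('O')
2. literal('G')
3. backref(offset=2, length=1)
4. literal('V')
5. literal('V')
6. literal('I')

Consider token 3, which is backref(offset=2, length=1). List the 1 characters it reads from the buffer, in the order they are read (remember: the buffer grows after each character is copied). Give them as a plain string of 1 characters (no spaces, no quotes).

Answer: O

Derivation:
Token 1: literal('O'). Output: "O"
Token 2: literal('G'). Output: "OG"
Token 3: backref(off=2, len=1). Buffer before: "OG" (len 2)
  byte 1: read out[0]='O', append. Buffer now: "OGO"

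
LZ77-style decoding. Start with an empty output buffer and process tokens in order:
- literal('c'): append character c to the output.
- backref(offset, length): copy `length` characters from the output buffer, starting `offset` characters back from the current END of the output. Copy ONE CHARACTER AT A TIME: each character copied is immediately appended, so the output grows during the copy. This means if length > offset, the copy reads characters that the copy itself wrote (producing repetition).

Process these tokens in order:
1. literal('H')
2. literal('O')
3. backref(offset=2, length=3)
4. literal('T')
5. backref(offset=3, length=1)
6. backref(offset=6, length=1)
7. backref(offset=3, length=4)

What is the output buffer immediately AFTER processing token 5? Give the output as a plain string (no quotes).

Token 1: literal('H'). Output: "H"
Token 2: literal('O'). Output: "HO"
Token 3: backref(off=2, len=3) (overlapping!). Copied 'HOH' from pos 0. Output: "HOHOH"
Token 4: literal('T'). Output: "HOHOHT"
Token 5: backref(off=3, len=1). Copied 'O' from pos 3. Output: "HOHOHTO"

Answer: HOHOHTO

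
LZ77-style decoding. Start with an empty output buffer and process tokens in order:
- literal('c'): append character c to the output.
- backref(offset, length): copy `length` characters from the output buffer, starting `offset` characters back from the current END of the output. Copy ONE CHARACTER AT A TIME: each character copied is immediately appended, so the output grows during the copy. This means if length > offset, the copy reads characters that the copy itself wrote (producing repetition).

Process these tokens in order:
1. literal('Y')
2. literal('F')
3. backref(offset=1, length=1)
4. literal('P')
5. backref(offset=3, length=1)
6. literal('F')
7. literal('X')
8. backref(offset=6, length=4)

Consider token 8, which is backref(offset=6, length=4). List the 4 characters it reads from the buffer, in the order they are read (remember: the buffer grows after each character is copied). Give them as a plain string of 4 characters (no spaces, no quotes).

Token 1: literal('Y'). Output: "Y"
Token 2: literal('F'). Output: "YF"
Token 3: backref(off=1, len=1). Copied 'F' from pos 1. Output: "YFF"
Token 4: literal('P'). Output: "YFFP"
Token 5: backref(off=3, len=1). Copied 'F' from pos 1. Output: "YFFPF"
Token 6: literal('F'). Output: "YFFPFF"
Token 7: literal('X'). Output: "YFFPFFX"
Token 8: backref(off=6, len=4). Buffer before: "YFFPFFX" (len 7)
  byte 1: read out[1]='F', append. Buffer now: "YFFPFFXF"
  byte 2: read out[2]='F', append. Buffer now: "YFFPFFXFF"
  byte 3: read out[3]='P', append. Buffer now: "YFFPFFXFFP"
  byte 4: read out[4]='F', append. Buffer now: "YFFPFFXFFPF"

Answer: FFPF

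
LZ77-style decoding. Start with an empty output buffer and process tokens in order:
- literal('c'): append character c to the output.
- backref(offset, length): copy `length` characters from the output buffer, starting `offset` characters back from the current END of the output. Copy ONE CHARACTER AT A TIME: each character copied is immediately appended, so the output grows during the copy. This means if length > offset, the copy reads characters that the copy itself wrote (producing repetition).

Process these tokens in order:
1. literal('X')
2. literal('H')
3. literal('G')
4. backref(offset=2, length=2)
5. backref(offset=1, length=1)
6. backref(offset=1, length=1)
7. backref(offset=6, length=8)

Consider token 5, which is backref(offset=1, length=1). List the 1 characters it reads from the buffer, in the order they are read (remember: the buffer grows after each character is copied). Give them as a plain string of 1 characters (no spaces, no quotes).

Token 1: literal('X'). Output: "X"
Token 2: literal('H'). Output: "XH"
Token 3: literal('G'). Output: "XHG"
Token 4: backref(off=2, len=2). Copied 'HG' from pos 1. Output: "XHGHG"
Token 5: backref(off=1, len=1). Buffer before: "XHGHG" (len 5)
  byte 1: read out[4]='G', append. Buffer now: "XHGHGG"

Answer: G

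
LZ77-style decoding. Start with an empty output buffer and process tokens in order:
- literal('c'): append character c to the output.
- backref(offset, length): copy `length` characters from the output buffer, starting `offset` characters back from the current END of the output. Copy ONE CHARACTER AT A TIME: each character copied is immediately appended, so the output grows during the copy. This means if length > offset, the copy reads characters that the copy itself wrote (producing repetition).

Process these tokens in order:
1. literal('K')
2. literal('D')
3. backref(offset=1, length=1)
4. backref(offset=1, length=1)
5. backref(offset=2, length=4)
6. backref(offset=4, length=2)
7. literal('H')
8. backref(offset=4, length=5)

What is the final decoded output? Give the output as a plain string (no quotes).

Token 1: literal('K'). Output: "K"
Token 2: literal('D'). Output: "KD"
Token 3: backref(off=1, len=1). Copied 'D' from pos 1. Output: "KDD"
Token 4: backref(off=1, len=1). Copied 'D' from pos 2. Output: "KDDD"
Token 5: backref(off=2, len=4) (overlapping!). Copied 'DDDD' from pos 2. Output: "KDDDDDDD"
Token 6: backref(off=4, len=2). Copied 'DD' from pos 4. Output: "KDDDDDDDDD"
Token 7: literal('H'). Output: "KDDDDDDDDDH"
Token 8: backref(off=4, len=5) (overlapping!). Copied 'DDDHD' from pos 7. Output: "KDDDDDDDDDHDDDHD"

Answer: KDDDDDDDDDHDDDHD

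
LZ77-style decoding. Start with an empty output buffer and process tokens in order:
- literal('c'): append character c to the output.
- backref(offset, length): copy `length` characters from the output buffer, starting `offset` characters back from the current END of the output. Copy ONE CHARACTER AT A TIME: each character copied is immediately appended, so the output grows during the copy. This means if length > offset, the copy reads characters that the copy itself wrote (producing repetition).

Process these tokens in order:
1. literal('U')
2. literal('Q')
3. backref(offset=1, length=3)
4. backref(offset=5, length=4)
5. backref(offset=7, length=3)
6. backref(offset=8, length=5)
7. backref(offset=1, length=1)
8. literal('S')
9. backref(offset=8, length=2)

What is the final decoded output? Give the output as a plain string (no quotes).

Answer: UQQQQUQQQQQQQUQQQQSQQ

Derivation:
Token 1: literal('U'). Output: "U"
Token 2: literal('Q'). Output: "UQ"
Token 3: backref(off=1, len=3) (overlapping!). Copied 'QQQ' from pos 1. Output: "UQQQQ"
Token 4: backref(off=5, len=4). Copied 'UQQQ' from pos 0. Output: "UQQQQUQQQ"
Token 5: backref(off=7, len=3). Copied 'QQQ' from pos 2. Output: "UQQQQUQQQQQQ"
Token 6: backref(off=8, len=5). Copied 'QUQQQ' from pos 4. Output: "UQQQQUQQQQQQQUQQQ"
Token 7: backref(off=1, len=1). Copied 'Q' from pos 16. Output: "UQQQQUQQQQQQQUQQQQ"
Token 8: literal('S'). Output: "UQQQQUQQQQQQQUQQQQS"
Token 9: backref(off=8, len=2). Copied 'QQ' from pos 11. Output: "UQQQQUQQQQQQQUQQQQSQQ"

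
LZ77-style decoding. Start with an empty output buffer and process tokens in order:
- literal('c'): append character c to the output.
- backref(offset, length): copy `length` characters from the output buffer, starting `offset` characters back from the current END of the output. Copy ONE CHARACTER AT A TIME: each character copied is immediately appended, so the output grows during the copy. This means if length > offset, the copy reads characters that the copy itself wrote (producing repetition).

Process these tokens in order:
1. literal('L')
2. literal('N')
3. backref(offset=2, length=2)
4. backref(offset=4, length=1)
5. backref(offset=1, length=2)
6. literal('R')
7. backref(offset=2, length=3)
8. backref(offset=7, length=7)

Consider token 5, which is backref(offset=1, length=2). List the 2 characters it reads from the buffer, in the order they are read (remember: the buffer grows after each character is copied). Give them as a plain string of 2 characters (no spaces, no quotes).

Answer: LL

Derivation:
Token 1: literal('L'). Output: "L"
Token 2: literal('N'). Output: "LN"
Token 3: backref(off=2, len=2). Copied 'LN' from pos 0. Output: "LNLN"
Token 4: backref(off=4, len=1). Copied 'L' from pos 0. Output: "LNLNL"
Token 5: backref(off=1, len=2). Buffer before: "LNLNL" (len 5)
  byte 1: read out[4]='L', append. Buffer now: "LNLNLL"
  byte 2: read out[5]='L', append. Buffer now: "LNLNLLL"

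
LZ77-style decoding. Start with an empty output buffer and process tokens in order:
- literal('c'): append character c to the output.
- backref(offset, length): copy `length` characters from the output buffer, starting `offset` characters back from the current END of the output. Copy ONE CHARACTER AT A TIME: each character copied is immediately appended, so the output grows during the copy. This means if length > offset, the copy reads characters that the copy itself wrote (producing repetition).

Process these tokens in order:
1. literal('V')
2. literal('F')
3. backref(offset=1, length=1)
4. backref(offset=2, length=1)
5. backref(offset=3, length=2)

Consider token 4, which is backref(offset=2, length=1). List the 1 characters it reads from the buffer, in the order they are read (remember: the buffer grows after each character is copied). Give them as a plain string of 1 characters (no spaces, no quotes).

Token 1: literal('V'). Output: "V"
Token 2: literal('F'). Output: "VF"
Token 3: backref(off=1, len=1). Copied 'F' from pos 1. Output: "VFF"
Token 4: backref(off=2, len=1). Buffer before: "VFF" (len 3)
  byte 1: read out[1]='F', append. Buffer now: "VFFF"

Answer: F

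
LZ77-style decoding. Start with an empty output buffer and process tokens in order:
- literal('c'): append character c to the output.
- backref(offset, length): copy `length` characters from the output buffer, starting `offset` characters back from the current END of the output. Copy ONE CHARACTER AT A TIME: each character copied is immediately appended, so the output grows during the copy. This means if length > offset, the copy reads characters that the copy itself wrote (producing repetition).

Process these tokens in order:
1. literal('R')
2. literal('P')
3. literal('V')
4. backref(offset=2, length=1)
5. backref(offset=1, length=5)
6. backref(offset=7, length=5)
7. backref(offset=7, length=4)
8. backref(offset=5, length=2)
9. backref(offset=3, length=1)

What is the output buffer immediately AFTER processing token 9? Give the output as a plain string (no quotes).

Answer: RPVPPPPPPVPPPPPPVPPPP

Derivation:
Token 1: literal('R'). Output: "R"
Token 2: literal('P'). Output: "RP"
Token 3: literal('V'). Output: "RPV"
Token 4: backref(off=2, len=1). Copied 'P' from pos 1. Output: "RPVP"
Token 5: backref(off=1, len=5) (overlapping!). Copied 'PPPPP' from pos 3. Output: "RPVPPPPPP"
Token 6: backref(off=7, len=5). Copied 'VPPPP' from pos 2. Output: "RPVPPPPPPVPPPP"
Token 7: backref(off=7, len=4). Copied 'PPVP' from pos 7. Output: "RPVPPPPPPVPPPPPPVP"
Token 8: backref(off=5, len=2). Copied 'PP' from pos 13. Output: "RPVPPPPPPVPPPPPPVPPP"
Token 9: backref(off=3, len=1). Copied 'P' from pos 17. Output: "RPVPPPPPPVPPPPPPVPPPP"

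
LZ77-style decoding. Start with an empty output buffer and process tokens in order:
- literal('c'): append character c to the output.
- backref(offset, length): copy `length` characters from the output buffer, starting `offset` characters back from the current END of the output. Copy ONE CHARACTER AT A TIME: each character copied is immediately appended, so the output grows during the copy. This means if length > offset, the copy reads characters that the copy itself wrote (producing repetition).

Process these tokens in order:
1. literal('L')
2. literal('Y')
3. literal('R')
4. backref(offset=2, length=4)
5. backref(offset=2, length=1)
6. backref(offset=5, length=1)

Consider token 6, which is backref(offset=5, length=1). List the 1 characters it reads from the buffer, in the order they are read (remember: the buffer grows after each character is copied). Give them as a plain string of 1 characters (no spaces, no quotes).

Token 1: literal('L'). Output: "L"
Token 2: literal('Y'). Output: "LY"
Token 3: literal('R'). Output: "LYR"
Token 4: backref(off=2, len=4) (overlapping!). Copied 'YRYR' from pos 1. Output: "LYRYRYR"
Token 5: backref(off=2, len=1). Copied 'Y' from pos 5. Output: "LYRYRYRY"
Token 6: backref(off=5, len=1). Buffer before: "LYRYRYRY" (len 8)
  byte 1: read out[3]='Y', append. Buffer now: "LYRYRYRYY"

Answer: Y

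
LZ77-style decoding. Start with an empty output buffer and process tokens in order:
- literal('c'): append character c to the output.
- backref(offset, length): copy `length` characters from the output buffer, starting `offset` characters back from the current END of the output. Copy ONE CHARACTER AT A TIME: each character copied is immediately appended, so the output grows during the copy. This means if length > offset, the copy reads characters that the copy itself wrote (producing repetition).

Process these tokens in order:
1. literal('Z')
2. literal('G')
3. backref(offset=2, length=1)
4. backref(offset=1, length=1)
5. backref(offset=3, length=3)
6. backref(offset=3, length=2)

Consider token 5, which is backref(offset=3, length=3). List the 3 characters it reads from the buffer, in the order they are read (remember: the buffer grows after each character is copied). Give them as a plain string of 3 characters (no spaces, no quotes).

Token 1: literal('Z'). Output: "Z"
Token 2: literal('G'). Output: "ZG"
Token 3: backref(off=2, len=1). Copied 'Z' from pos 0. Output: "ZGZ"
Token 4: backref(off=1, len=1). Copied 'Z' from pos 2. Output: "ZGZZ"
Token 5: backref(off=3, len=3). Buffer before: "ZGZZ" (len 4)
  byte 1: read out[1]='G', append. Buffer now: "ZGZZG"
  byte 2: read out[2]='Z', append. Buffer now: "ZGZZGZ"
  byte 3: read out[3]='Z', append. Buffer now: "ZGZZGZZ"

Answer: GZZ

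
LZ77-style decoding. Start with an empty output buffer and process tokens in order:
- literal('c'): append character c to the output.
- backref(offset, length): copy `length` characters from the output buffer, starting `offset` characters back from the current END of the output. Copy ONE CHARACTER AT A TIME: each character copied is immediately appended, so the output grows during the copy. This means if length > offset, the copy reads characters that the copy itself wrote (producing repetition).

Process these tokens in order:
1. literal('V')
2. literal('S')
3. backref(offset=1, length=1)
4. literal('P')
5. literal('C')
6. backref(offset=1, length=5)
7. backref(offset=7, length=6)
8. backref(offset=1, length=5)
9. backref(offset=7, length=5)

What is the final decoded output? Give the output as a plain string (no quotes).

Answer: VSSPCCCCCCPCCCCCCCCCCCCCCC

Derivation:
Token 1: literal('V'). Output: "V"
Token 2: literal('S'). Output: "VS"
Token 3: backref(off=1, len=1). Copied 'S' from pos 1. Output: "VSS"
Token 4: literal('P'). Output: "VSSP"
Token 5: literal('C'). Output: "VSSPC"
Token 6: backref(off=1, len=5) (overlapping!). Copied 'CCCCC' from pos 4. Output: "VSSPCCCCCC"
Token 7: backref(off=7, len=6). Copied 'PCCCCC' from pos 3. Output: "VSSPCCCCCCPCCCCC"
Token 8: backref(off=1, len=5) (overlapping!). Copied 'CCCCC' from pos 15. Output: "VSSPCCCCCCPCCCCCCCCCC"
Token 9: backref(off=7, len=5). Copied 'CCCCC' from pos 14. Output: "VSSPCCCCCCPCCCCCCCCCCCCCCC"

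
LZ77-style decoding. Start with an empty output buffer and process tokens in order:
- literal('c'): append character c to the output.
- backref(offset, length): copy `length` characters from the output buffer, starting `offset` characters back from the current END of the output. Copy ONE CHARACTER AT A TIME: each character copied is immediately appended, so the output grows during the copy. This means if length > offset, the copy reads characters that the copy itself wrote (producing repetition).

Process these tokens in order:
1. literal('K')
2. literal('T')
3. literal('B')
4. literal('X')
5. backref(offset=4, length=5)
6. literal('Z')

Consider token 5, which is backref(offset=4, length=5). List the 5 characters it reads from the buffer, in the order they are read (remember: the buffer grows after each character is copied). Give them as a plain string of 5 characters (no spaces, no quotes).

Answer: KTBXK

Derivation:
Token 1: literal('K'). Output: "K"
Token 2: literal('T'). Output: "KT"
Token 3: literal('B'). Output: "KTB"
Token 4: literal('X'). Output: "KTBX"
Token 5: backref(off=4, len=5). Buffer before: "KTBX" (len 4)
  byte 1: read out[0]='K', append. Buffer now: "KTBXK"
  byte 2: read out[1]='T', append. Buffer now: "KTBXKT"
  byte 3: read out[2]='B', append. Buffer now: "KTBXKTB"
  byte 4: read out[3]='X', append. Buffer now: "KTBXKTBX"
  byte 5: read out[4]='K', append. Buffer now: "KTBXKTBXK"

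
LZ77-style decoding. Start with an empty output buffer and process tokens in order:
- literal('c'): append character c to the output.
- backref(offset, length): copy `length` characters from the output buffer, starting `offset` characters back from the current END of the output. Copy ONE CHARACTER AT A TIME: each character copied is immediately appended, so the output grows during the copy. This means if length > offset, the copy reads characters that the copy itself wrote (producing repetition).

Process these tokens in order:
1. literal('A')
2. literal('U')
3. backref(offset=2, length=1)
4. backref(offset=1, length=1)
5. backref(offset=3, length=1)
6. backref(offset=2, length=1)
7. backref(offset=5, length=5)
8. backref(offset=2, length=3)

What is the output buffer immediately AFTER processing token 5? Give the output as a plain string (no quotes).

Token 1: literal('A'). Output: "A"
Token 2: literal('U'). Output: "AU"
Token 3: backref(off=2, len=1). Copied 'A' from pos 0. Output: "AUA"
Token 4: backref(off=1, len=1). Copied 'A' from pos 2. Output: "AUAA"
Token 5: backref(off=3, len=1). Copied 'U' from pos 1. Output: "AUAAU"

Answer: AUAAU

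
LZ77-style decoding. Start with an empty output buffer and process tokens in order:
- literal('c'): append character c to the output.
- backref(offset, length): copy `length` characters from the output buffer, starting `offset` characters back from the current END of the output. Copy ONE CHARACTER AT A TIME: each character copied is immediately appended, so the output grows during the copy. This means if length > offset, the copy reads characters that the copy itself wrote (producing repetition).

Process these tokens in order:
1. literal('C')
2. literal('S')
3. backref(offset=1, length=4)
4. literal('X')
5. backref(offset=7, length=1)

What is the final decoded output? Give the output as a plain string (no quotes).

Token 1: literal('C'). Output: "C"
Token 2: literal('S'). Output: "CS"
Token 3: backref(off=1, len=4) (overlapping!). Copied 'SSSS' from pos 1. Output: "CSSSSS"
Token 4: literal('X'). Output: "CSSSSSX"
Token 5: backref(off=7, len=1). Copied 'C' from pos 0. Output: "CSSSSSXC"

Answer: CSSSSSXC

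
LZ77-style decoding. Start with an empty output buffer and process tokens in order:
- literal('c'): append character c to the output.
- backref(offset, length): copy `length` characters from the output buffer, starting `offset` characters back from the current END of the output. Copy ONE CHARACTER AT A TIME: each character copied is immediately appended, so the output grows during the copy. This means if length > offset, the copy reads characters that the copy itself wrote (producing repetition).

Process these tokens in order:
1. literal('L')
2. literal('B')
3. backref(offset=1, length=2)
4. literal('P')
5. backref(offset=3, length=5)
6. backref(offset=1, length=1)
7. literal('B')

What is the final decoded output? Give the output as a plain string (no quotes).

Token 1: literal('L'). Output: "L"
Token 2: literal('B'). Output: "LB"
Token 3: backref(off=1, len=2) (overlapping!). Copied 'BB' from pos 1. Output: "LBBB"
Token 4: literal('P'). Output: "LBBBP"
Token 5: backref(off=3, len=5) (overlapping!). Copied 'BBPBB' from pos 2. Output: "LBBBPBBPBB"
Token 6: backref(off=1, len=1). Copied 'B' from pos 9. Output: "LBBBPBBPBBB"
Token 7: literal('B'). Output: "LBBBPBBPBBBB"

Answer: LBBBPBBPBBBB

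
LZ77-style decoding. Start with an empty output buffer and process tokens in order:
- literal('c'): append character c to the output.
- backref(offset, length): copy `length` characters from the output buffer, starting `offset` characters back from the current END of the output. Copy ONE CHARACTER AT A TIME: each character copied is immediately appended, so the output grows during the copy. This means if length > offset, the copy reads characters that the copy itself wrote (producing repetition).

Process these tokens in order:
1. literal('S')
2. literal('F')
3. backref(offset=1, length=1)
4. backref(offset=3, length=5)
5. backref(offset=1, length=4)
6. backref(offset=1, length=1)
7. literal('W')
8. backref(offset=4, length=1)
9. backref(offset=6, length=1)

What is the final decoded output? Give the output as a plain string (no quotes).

Token 1: literal('S'). Output: "S"
Token 2: literal('F'). Output: "SF"
Token 3: backref(off=1, len=1). Copied 'F' from pos 1. Output: "SFF"
Token 4: backref(off=3, len=5) (overlapping!). Copied 'SFFSF' from pos 0. Output: "SFFSFFSF"
Token 5: backref(off=1, len=4) (overlapping!). Copied 'FFFF' from pos 7. Output: "SFFSFFSFFFFF"
Token 6: backref(off=1, len=1). Copied 'F' from pos 11. Output: "SFFSFFSFFFFFF"
Token 7: literal('W'). Output: "SFFSFFSFFFFFFW"
Token 8: backref(off=4, len=1). Copied 'F' from pos 10. Output: "SFFSFFSFFFFFFWF"
Token 9: backref(off=6, len=1). Copied 'F' from pos 9. Output: "SFFSFFSFFFFFFWFF"

Answer: SFFSFFSFFFFFFWFF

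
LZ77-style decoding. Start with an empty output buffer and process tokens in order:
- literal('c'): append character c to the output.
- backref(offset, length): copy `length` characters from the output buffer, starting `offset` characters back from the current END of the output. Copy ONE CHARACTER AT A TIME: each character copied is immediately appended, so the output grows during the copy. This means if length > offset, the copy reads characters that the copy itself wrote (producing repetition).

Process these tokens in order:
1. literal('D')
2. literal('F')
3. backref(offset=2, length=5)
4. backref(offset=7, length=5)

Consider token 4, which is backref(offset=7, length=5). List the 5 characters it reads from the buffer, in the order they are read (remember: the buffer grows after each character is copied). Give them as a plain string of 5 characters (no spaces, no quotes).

Answer: DFDFD

Derivation:
Token 1: literal('D'). Output: "D"
Token 2: literal('F'). Output: "DF"
Token 3: backref(off=2, len=5) (overlapping!). Copied 'DFDFD' from pos 0. Output: "DFDFDFD"
Token 4: backref(off=7, len=5). Buffer before: "DFDFDFD" (len 7)
  byte 1: read out[0]='D', append. Buffer now: "DFDFDFDD"
  byte 2: read out[1]='F', append. Buffer now: "DFDFDFDDF"
  byte 3: read out[2]='D', append. Buffer now: "DFDFDFDDFD"
  byte 4: read out[3]='F', append. Buffer now: "DFDFDFDDFDF"
  byte 5: read out[4]='D', append. Buffer now: "DFDFDFDDFDFD"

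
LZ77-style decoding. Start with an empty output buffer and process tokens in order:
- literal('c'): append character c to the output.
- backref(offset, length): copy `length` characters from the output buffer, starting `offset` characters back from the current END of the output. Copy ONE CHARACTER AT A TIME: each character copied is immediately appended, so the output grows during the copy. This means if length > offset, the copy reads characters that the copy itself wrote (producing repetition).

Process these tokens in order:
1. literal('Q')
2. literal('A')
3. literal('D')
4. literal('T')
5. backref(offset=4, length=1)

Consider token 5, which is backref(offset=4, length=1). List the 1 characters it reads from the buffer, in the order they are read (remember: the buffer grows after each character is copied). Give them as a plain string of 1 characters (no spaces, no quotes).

Answer: Q

Derivation:
Token 1: literal('Q'). Output: "Q"
Token 2: literal('A'). Output: "QA"
Token 3: literal('D'). Output: "QAD"
Token 4: literal('T'). Output: "QADT"
Token 5: backref(off=4, len=1). Buffer before: "QADT" (len 4)
  byte 1: read out[0]='Q', append. Buffer now: "QADTQ"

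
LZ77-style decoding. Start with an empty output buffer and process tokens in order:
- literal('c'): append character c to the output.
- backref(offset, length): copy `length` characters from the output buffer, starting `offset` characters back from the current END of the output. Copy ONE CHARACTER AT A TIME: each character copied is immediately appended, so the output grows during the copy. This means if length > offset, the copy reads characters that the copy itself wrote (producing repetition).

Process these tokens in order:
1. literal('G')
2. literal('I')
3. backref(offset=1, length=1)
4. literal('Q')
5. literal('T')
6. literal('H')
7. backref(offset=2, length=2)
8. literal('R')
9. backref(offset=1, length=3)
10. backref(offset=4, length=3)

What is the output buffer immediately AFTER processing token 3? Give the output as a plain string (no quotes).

Answer: GII

Derivation:
Token 1: literal('G'). Output: "G"
Token 2: literal('I'). Output: "GI"
Token 3: backref(off=1, len=1). Copied 'I' from pos 1. Output: "GII"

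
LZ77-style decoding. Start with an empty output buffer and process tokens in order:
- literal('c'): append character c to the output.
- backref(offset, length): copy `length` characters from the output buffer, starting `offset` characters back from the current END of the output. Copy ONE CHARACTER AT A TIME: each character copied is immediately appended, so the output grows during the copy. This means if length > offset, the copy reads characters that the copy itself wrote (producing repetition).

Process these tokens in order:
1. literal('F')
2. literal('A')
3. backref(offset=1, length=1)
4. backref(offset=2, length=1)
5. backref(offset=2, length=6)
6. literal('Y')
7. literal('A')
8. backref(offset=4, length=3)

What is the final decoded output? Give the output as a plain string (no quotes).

Token 1: literal('F'). Output: "F"
Token 2: literal('A'). Output: "FA"
Token 3: backref(off=1, len=1). Copied 'A' from pos 1. Output: "FAA"
Token 4: backref(off=2, len=1). Copied 'A' from pos 1. Output: "FAAA"
Token 5: backref(off=2, len=6) (overlapping!). Copied 'AAAAAA' from pos 2. Output: "FAAAAAAAAA"
Token 6: literal('Y'). Output: "FAAAAAAAAAY"
Token 7: literal('A'). Output: "FAAAAAAAAAYA"
Token 8: backref(off=4, len=3). Copied 'AAY' from pos 8. Output: "FAAAAAAAAAYAAAY"

Answer: FAAAAAAAAAYAAAY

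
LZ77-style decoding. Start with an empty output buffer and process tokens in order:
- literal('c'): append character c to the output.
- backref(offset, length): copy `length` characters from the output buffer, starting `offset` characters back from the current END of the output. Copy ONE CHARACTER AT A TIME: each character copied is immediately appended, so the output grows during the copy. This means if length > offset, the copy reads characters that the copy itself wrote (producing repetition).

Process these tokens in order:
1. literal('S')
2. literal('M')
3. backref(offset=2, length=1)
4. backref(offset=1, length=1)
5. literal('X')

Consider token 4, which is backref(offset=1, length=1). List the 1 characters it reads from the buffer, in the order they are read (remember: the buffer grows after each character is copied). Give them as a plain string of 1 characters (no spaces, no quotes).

Token 1: literal('S'). Output: "S"
Token 2: literal('M'). Output: "SM"
Token 3: backref(off=2, len=1). Copied 'S' from pos 0. Output: "SMS"
Token 4: backref(off=1, len=1). Buffer before: "SMS" (len 3)
  byte 1: read out[2]='S', append. Buffer now: "SMSS"

Answer: S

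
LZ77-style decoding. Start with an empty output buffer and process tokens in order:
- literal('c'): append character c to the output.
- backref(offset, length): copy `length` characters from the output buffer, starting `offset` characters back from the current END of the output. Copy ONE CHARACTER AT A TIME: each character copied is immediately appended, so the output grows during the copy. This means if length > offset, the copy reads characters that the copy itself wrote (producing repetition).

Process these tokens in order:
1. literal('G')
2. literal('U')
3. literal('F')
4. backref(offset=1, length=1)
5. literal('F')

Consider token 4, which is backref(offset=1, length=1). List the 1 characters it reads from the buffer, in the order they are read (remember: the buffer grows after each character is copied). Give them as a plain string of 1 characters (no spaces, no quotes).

Answer: F

Derivation:
Token 1: literal('G'). Output: "G"
Token 2: literal('U'). Output: "GU"
Token 3: literal('F'). Output: "GUF"
Token 4: backref(off=1, len=1). Buffer before: "GUF" (len 3)
  byte 1: read out[2]='F', append. Buffer now: "GUFF"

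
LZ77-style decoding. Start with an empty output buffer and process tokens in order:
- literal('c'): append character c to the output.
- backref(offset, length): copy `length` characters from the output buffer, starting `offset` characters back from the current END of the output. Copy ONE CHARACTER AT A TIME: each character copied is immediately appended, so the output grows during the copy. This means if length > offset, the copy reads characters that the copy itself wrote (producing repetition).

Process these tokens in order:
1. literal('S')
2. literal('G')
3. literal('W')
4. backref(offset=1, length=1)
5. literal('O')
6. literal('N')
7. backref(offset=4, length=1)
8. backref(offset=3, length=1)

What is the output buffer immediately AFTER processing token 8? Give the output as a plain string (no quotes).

Answer: SGWWONWO

Derivation:
Token 1: literal('S'). Output: "S"
Token 2: literal('G'). Output: "SG"
Token 3: literal('W'). Output: "SGW"
Token 4: backref(off=1, len=1). Copied 'W' from pos 2. Output: "SGWW"
Token 5: literal('O'). Output: "SGWWO"
Token 6: literal('N'). Output: "SGWWON"
Token 7: backref(off=4, len=1). Copied 'W' from pos 2. Output: "SGWWONW"
Token 8: backref(off=3, len=1). Copied 'O' from pos 4. Output: "SGWWONWO"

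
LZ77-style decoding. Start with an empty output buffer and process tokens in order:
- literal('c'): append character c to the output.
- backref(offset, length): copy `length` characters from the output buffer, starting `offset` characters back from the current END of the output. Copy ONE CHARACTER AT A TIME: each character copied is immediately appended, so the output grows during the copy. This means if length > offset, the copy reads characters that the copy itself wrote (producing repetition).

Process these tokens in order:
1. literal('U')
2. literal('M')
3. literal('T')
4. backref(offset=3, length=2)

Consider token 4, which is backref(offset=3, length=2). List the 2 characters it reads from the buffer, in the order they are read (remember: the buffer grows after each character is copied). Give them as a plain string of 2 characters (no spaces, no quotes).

Answer: UM

Derivation:
Token 1: literal('U'). Output: "U"
Token 2: literal('M'). Output: "UM"
Token 3: literal('T'). Output: "UMT"
Token 4: backref(off=3, len=2). Buffer before: "UMT" (len 3)
  byte 1: read out[0]='U', append. Buffer now: "UMTU"
  byte 2: read out[1]='M', append. Buffer now: "UMTUM"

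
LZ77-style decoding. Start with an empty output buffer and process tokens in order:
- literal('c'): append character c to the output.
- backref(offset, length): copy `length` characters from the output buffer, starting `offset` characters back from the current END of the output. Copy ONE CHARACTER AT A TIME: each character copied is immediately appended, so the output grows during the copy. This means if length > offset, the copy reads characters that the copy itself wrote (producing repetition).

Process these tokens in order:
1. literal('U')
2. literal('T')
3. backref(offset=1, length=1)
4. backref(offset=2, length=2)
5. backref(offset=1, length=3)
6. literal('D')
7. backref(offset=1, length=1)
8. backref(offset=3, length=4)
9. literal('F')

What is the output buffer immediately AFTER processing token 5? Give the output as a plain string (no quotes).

Token 1: literal('U'). Output: "U"
Token 2: literal('T'). Output: "UT"
Token 3: backref(off=1, len=1). Copied 'T' from pos 1. Output: "UTT"
Token 4: backref(off=2, len=2). Copied 'TT' from pos 1. Output: "UTTTT"
Token 5: backref(off=1, len=3) (overlapping!). Copied 'TTT' from pos 4. Output: "UTTTTTTT"

Answer: UTTTTTTT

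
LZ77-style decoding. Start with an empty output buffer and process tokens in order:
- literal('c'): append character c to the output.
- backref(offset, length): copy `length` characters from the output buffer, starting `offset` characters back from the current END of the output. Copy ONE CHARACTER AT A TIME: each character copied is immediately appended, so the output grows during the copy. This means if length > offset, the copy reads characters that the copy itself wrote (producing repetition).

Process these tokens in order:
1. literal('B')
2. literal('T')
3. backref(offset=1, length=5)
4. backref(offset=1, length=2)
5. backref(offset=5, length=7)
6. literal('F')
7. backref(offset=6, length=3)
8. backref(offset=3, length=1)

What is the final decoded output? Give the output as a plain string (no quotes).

Token 1: literal('B'). Output: "B"
Token 2: literal('T'). Output: "BT"
Token 3: backref(off=1, len=5) (overlapping!). Copied 'TTTTT' from pos 1. Output: "BTTTTTT"
Token 4: backref(off=1, len=2) (overlapping!). Copied 'TT' from pos 6. Output: "BTTTTTTTT"
Token 5: backref(off=5, len=7) (overlapping!). Copied 'TTTTTTT' from pos 4. Output: "BTTTTTTTTTTTTTTT"
Token 6: literal('F'). Output: "BTTTTTTTTTTTTTTTF"
Token 7: backref(off=6, len=3). Copied 'TTT' from pos 11. Output: "BTTTTTTTTTTTTTTTFTTT"
Token 8: backref(off=3, len=1). Copied 'T' from pos 17. Output: "BTTTTTTTTTTTTTTTFTTTT"

Answer: BTTTTTTTTTTTTTTTFTTTT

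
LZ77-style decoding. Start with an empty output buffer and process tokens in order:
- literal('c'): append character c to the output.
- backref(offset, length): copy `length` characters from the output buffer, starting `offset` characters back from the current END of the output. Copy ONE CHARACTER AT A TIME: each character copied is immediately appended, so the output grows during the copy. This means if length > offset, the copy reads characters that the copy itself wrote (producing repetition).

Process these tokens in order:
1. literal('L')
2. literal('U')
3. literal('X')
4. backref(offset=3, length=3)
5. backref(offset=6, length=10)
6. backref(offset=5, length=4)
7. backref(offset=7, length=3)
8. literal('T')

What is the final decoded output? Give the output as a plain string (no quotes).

Token 1: literal('L'). Output: "L"
Token 2: literal('U'). Output: "LU"
Token 3: literal('X'). Output: "LUX"
Token 4: backref(off=3, len=3). Copied 'LUX' from pos 0. Output: "LUXLUX"
Token 5: backref(off=6, len=10) (overlapping!). Copied 'LUXLUXLUXL' from pos 0. Output: "LUXLUXLUXLUXLUXL"
Token 6: backref(off=5, len=4). Copied 'XLUX' from pos 11. Output: "LUXLUXLUXLUXLUXLXLUX"
Token 7: backref(off=7, len=3). Copied 'UXL' from pos 13. Output: "LUXLUXLUXLUXLUXLXLUXUXL"
Token 8: literal('T'). Output: "LUXLUXLUXLUXLUXLXLUXUXLT"

Answer: LUXLUXLUXLUXLUXLXLUXUXLT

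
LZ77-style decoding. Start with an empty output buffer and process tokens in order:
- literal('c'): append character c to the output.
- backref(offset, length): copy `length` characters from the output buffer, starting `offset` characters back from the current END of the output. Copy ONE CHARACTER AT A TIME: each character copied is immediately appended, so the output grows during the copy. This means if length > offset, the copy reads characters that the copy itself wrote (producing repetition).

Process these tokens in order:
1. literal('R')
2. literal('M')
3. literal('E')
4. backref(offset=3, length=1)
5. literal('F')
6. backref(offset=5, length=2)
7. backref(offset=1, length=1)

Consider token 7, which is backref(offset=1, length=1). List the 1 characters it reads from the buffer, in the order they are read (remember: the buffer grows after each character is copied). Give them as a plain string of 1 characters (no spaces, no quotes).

Token 1: literal('R'). Output: "R"
Token 2: literal('M'). Output: "RM"
Token 3: literal('E'). Output: "RME"
Token 4: backref(off=3, len=1). Copied 'R' from pos 0. Output: "RMER"
Token 5: literal('F'). Output: "RMERF"
Token 6: backref(off=5, len=2). Copied 'RM' from pos 0. Output: "RMERFRM"
Token 7: backref(off=1, len=1). Buffer before: "RMERFRM" (len 7)
  byte 1: read out[6]='M', append. Buffer now: "RMERFRMM"

Answer: M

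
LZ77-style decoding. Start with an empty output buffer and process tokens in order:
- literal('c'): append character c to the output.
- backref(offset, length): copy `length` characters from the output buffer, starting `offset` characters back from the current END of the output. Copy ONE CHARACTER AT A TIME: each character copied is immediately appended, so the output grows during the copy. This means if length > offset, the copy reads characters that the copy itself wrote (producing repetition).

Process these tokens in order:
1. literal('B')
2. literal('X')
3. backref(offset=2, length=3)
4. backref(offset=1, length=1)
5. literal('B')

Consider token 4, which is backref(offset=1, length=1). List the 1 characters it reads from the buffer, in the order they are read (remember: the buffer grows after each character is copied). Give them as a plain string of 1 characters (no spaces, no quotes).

Token 1: literal('B'). Output: "B"
Token 2: literal('X'). Output: "BX"
Token 3: backref(off=2, len=3) (overlapping!). Copied 'BXB' from pos 0. Output: "BXBXB"
Token 4: backref(off=1, len=1). Buffer before: "BXBXB" (len 5)
  byte 1: read out[4]='B', append. Buffer now: "BXBXBB"

Answer: B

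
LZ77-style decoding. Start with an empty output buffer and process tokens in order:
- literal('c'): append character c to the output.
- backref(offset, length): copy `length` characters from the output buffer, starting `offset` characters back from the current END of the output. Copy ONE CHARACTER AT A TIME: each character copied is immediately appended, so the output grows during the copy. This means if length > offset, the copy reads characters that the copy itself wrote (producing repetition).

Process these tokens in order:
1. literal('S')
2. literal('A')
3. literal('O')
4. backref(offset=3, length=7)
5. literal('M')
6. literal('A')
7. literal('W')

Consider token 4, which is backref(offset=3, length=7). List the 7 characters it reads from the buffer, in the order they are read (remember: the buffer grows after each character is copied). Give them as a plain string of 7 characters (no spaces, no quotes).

Answer: SAOSAOS

Derivation:
Token 1: literal('S'). Output: "S"
Token 2: literal('A'). Output: "SA"
Token 3: literal('O'). Output: "SAO"
Token 4: backref(off=3, len=7). Buffer before: "SAO" (len 3)
  byte 1: read out[0]='S', append. Buffer now: "SAOS"
  byte 2: read out[1]='A', append. Buffer now: "SAOSA"
  byte 3: read out[2]='O', append. Buffer now: "SAOSAO"
  byte 4: read out[3]='S', append. Buffer now: "SAOSAOS"
  byte 5: read out[4]='A', append. Buffer now: "SAOSAOSA"
  byte 6: read out[5]='O', append. Buffer now: "SAOSAOSAO"
  byte 7: read out[6]='S', append. Buffer now: "SAOSAOSAOS"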